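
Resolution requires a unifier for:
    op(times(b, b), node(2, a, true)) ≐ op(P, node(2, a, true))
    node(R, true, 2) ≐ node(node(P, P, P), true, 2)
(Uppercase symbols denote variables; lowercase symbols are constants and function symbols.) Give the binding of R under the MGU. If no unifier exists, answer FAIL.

node(times(b, b), times(b, b), times(b, b))

Decompose op/2: times(b, b) ≐ P,  node(2, a, true) ≐ node(2, a, true).
Bind P := times(b, b); substituting into the one remaining equation that mentions P gives: node(R, true, 2) ≐ node(node(times(b, b), times(b, b), times(b, b)), true, 2).
Delete trivial equation node(2, a, true) ≐ node(2, a, true).
Decompose node/3: R ≐ node(times(b, b), times(b, b), times(b, b)),  true ≐ true,  2 ≐ 2.
Bind R := node(times(b, b), times(b, b), times(b, b)); no other remaining equation mentions R.
Delete trivial equation true ≐ true.
Delete trivial equation 2 ≐ 2.
MGU = { P ↦ times(b, b), R ↦ node(times(b, b), times(b, b), times(b, b)) }, so R ↦ node(times(b, b), times(b, b), times(b, b)).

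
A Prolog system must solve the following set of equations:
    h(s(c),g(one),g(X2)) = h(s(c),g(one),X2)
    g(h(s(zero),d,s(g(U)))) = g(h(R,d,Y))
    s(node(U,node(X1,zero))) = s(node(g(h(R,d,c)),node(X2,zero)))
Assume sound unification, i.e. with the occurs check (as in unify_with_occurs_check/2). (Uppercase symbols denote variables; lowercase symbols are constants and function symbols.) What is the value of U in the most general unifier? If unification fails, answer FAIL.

Decompose h/3: s(c) = s(c),  g(one) = g(one),  g(X2) = X2.
Delete trivial equation s(c) = s(c).
Delete trivial equation g(one) = g(one).
Occurs check fails: X2 occurs in g(X2); the equation X2 = g(X2) has no finite solution.

FAIL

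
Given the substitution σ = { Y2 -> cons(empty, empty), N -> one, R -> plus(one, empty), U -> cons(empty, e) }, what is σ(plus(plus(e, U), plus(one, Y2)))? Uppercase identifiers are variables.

plus(plus(e, cons(empty, e)), plus(one, cons(empty, empty)))

Replace each occurrence of Y2 with cons(empty, empty).
Replace each occurrence of U with cons(empty, e).
Result: plus(plus(e, cons(empty, e)), plus(one, cons(empty, empty))).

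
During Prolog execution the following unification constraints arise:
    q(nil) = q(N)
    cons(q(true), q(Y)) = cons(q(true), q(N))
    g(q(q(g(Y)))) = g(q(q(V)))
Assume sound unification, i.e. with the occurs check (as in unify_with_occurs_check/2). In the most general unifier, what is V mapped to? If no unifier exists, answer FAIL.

Decompose q/1: nil = N.
Bind N := nil; substituting into the one remaining equation that mentions N gives: cons(q(true), q(Y)) = cons(q(true), q(nil)).
Decompose cons/2: q(true) = q(true),  q(Y) = q(nil).
Delete trivial equation q(true) = q(true).
Decompose q/1: Y = nil.
Bind Y := nil; substituting into the remaining equation gives: g(q(q(g(nil)))) = g(q(q(V))).
Decompose g/1: q(q(g(nil))) = q(q(V)).
Decompose q/1: q(g(nil)) = q(V).
Decompose q/1: g(nil) = V.
Bind V := g(nil).
MGU = { N -> nil, Y -> nil, V -> g(nil) }, so V -> g(nil).

g(nil)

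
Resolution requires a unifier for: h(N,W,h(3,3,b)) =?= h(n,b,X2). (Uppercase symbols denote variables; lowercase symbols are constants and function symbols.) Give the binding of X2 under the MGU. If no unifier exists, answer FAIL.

Decompose h/3: N =?= n,  W =?= b,  h(3,3,b) =?= X2.
Bind N := n; no other remaining equation mentions N.
Bind W := b; no other remaining equation mentions W.
Bind X2 := h(3,3,b).
MGU = { N -> n, W -> b, X2 -> h(3,3,b) }, so X2 -> h(3,3,b).

h(3,3,b)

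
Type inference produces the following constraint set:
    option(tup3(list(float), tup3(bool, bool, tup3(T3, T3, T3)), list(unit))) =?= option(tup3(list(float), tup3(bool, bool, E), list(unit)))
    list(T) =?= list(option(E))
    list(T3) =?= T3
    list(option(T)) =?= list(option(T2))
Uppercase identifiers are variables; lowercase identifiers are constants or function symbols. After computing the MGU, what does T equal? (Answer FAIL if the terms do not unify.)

FAIL

Decompose option/1: tup3(list(float), tup3(bool, bool, tup3(T3, T3, T3)), list(unit)) =?= tup3(list(float), tup3(bool, bool, E), list(unit)).
Decompose tup3/3: list(float) =?= list(float),  tup3(bool, bool, tup3(T3, T3, T3)) =?= tup3(bool, bool, E),  list(unit) =?= list(unit).
Delete trivial equation list(float) =?= list(float).
Decompose tup3/3: bool =?= bool,  bool =?= bool,  tup3(T3, T3, T3) =?= E.
Delete trivial equation bool =?= bool.
Delete trivial equation bool =?= bool.
Bind E := tup3(T3, T3, T3); substituting into the one remaining equation that mentions E gives: list(T) =?= list(option(tup3(T3, T3, T3))).
Delete trivial equation list(unit) =?= list(unit).
Decompose list/1: T =?= option(tup3(T3, T3, T3)).
Bind T := option(tup3(T3, T3, T3)); substituting into the one remaining equation that mentions T gives: list(option(option(tup3(T3, T3, T3)))) =?= list(option(T2)).
Occurs check fails: T3 occurs in list(T3); the equation T3 =?= list(T3) has no finite solution.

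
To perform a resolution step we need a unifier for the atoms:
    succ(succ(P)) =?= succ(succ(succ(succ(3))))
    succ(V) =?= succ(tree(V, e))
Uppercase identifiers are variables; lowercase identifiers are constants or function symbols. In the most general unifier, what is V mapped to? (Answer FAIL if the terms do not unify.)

Decompose succ/1: succ(P) =?= succ(succ(succ(3))).
Decompose succ/1: P =?= succ(succ(3)).
Bind P := succ(succ(3)); no other remaining equation mentions P.
Decompose succ/1: V =?= tree(V, e).
Occurs check fails: V occurs in tree(V, e); the equation V =?= tree(V, e) has no finite solution.

FAIL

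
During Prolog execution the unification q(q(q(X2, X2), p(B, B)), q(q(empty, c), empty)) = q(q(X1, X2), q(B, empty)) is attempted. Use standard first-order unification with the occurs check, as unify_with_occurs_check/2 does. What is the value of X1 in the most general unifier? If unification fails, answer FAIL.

q(p(q(empty, c), q(empty, c)), p(q(empty, c), q(empty, c)))

Decompose q/2: q(q(X2, X2), p(B, B)) = q(X1, X2),  q(q(empty, c), empty) = q(B, empty).
Decompose q/2: q(X2, X2) = X1,  p(B, B) = X2.
Bind X1 := q(X2, X2); no other remaining equation mentions X1.
Bind X2 := p(B, B); no other remaining equation mentions X2. Substituting into the earlier binding gives X1 := q(p(B, B), p(B, B)).
Decompose q/2: q(empty, c) = B,  empty = empty.
Bind B := q(empty, c); no other remaining equation mentions B. Substituting into the earlier bindings gives X1 := q(p(q(empty, c), q(empty, c)), p(q(empty, c), q(empty, c))), X2 := p(q(empty, c), q(empty, c)).
Delete trivial equation empty = empty.
MGU = { X1 = q(p(q(empty, c), q(empty, c)), p(q(empty, c), q(empty, c))), X2 = p(q(empty, c), q(empty, c)), B = q(empty, c) }, so X1 = q(p(q(empty, c), q(empty, c)), p(q(empty, c), q(empty, c))).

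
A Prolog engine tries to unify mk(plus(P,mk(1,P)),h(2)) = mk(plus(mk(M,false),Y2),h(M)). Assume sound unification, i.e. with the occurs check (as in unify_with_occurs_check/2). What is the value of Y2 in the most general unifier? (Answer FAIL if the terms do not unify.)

Decompose mk/2: plus(P,mk(1,P)) = plus(mk(M,false),Y2),  h(2) = h(M).
Decompose plus/2: P = mk(M,false),  mk(1,P) = Y2.
Bind P := mk(M,false); substituting into the one remaining equation that mentions P gives: mk(1,mk(M,false)) = Y2.
Bind Y2 := mk(1,mk(M,false)); no other remaining equation mentions Y2.
Decompose h/1: 2 = M.
Bind M := 2. Substituting into the earlier bindings gives P := mk(2,false), Y2 := mk(1,mk(2,false)).
MGU = { P -> mk(2,false), Y2 -> mk(1,mk(2,false)), M -> 2 }, so Y2 -> mk(1,mk(2,false)).

mk(1,mk(2,false))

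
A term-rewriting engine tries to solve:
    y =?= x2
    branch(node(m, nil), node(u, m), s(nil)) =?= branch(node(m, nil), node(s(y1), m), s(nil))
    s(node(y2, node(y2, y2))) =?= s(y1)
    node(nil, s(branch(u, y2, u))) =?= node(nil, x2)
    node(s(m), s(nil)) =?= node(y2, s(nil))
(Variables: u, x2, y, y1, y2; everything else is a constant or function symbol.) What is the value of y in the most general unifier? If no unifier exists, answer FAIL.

s(branch(s(node(s(m), node(s(m), s(m)))), s(m), s(node(s(m), node(s(m), s(m))))))

Bind y := x2; no other remaining equation mentions y.
Decompose branch/3: node(m, nil) =?= node(m, nil),  node(u, m) =?= node(s(y1), m),  s(nil) =?= s(nil).
Delete trivial equation node(m, nil) =?= node(m, nil).
Decompose node/2: u =?= s(y1),  m =?= m.
Bind u := s(y1); substituting into the one remaining equation that mentions u gives: node(nil, s(branch(s(y1), y2, s(y1)))) =?= node(nil, x2).
Delete trivial equation m =?= m.
Delete trivial equation s(nil) =?= s(nil).
Decompose s/1: node(y2, node(y2, y2)) =?= y1.
Bind y1 := node(y2, node(y2, y2)); substituting into the one remaining equation that mentions y1 gives: node(nil, s(branch(s(node(y2, node(y2, y2))), y2, s(node(y2, node(y2, y2)))))) =?= node(nil, x2). Substituting into the earlier binding gives u := s(node(y2, node(y2, y2))).
Decompose node/2: nil =?= nil,  s(branch(s(node(y2, node(y2, y2))), y2, s(node(y2, node(y2, y2))))) =?= x2.
Delete trivial equation nil =?= nil.
Bind x2 := s(branch(s(node(y2, node(y2, y2))), y2, s(node(y2, node(y2, y2))))); no other remaining equation mentions x2. Substituting into the earlier binding gives y := s(branch(s(node(y2, node(y2, y2))), y2, s(node(y2, node(y2, y2))))).
Decompose node/2: s(m) =?= y2,  s(nil) =?= s(nil).
Bind y2 := s(m); no other remaining equation mentions y2. Substituting into the earlier bindings gives y := s(branch(s(node(s(m), node(s(m), s(m)))), s(m), s(node(s(m), node(s(m), s(m)))))), u := s(node(s(m), node(s(m), s(m)))), y1 := node(s(m), node(s(m), s(m))), x2 := s(branch(s(node(s(m), node(s(m), s(m)))), s(m), s(node(s(m), node(s(m), s(m)))))).
Delete trivial equation s(nil) =?= s(nil).
MGU = { y ↦ s(branch(s(node(s(m), node(s(m), s(m)))), s(m), s(node(s(m), node(s(m), s(m)))))), u ↦ s(node(s(m), node(s(m), s(m)))), y1 ↦ node(s(m), node(s(m), s(m))), x2 ↦ s(branch(s(node(s(m), node(s(m), s(m)))), s(m), s(node(s(m), node(s(m), s(m)))))), y2 ↦ s(m) }, so y ↦ s(branch(s(node(s(m), node(s(m), s(m)))), s(m), s(node(s(m), node(s(m), s(m)))))).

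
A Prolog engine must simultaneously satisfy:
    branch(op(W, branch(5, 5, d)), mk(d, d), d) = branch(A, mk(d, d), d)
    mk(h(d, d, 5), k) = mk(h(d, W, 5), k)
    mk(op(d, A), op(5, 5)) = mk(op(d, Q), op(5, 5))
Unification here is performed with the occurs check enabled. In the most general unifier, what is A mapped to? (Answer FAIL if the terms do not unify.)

op(d, branch(5, 5, d))

Decompose branch/3: op(W, branch(5, 5, d)) = A,  mk(d, d) = mk(d, d),  d = d.
Bind A := op(W, branch(5, 5, d)); substituting into the one remaining equation that mentions A gives: mk(op(d, op(W, branch(5, 5, d))), op(5, 5)) = mk(op(d, Q), op(5, 5)).
Delete trivial equation mk(d, d) = mk(d, d).
Delete trivial equation d = d.
Decompose mk/2: h(d, d, 5) = h(d, W, 5),  k = k.
Decompose h/3: d = d,  d = W,  5 = 5.
Delete trivial equation d = d.
Bind W := d; substituting into the one remaining equation that mentions W gives: mk(op(d, op(d, branch(5, 5, d))), op(5, 5)) = mk(op(d, Q), op(5, 5)). Substituting into the earlier binding gives A := op(d, branch(5, 5, d)).
Delete trivial equation 5 = 5.
Delete trivial equation k = k.
Decompose mk/2: op(d, op(d, branch(5, 5, d))) = op(d, Q),  op(5, 5) = op(5, 5).
Decompose op/2: d = d,  op(d, branch(5, 5, d)) = Q.
Delete trivial equation d = d.
Bind Q := op(d, branch(5, 5, d)); no other remaining equation mentions Q.
Delete trivial equation op(5, 5) = op(5, 5).
MGU = { A = op(d, branch(5, 5, d)), W = d, Q = op(d, branch(5, 5, d)) }, so A = op(d, branch(5, 5, d)).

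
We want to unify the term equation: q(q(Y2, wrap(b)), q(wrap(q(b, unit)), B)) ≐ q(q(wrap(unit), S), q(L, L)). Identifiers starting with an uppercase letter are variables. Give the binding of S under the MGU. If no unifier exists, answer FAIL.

wrap(b)

Decompose q/2: q(Y2, wrap(b)) ≐ q(wrap(unit), S),  q(wrap(q(b, unit)), B) ≐ q(L, L).
Decompose q/2: Y2 ≐ wrap(unit),  wrap(b) ≐ S.
Bind Y2 := wrap(unit); no other remaining equation mentions Y2.
Bind S := wrap(b); no other remaining equation mentions S.
Decompose q/2: wrap(q(b, unit)) ≐ L,  B ≐ L.
Bind L := wrap(q(b, unit)); substituting into the remaining equation gives: B ≐ wrap(q(b, unit)).
Bind B := wrap(q(b, unit)).
MGU = { Y2 -> wrap(unit), S -> wrap(b), L -> wrap(q(b, unit)), B -> wrap(q(b, unit)) }, so S -> wrap(b).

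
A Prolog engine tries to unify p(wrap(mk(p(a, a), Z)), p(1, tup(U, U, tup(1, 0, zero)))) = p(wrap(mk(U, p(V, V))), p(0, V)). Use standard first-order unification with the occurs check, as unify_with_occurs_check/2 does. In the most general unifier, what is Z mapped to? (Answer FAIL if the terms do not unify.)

Decompose p/2: wrap(mk(p(a, a), Z)) = wrap(mk(U, p(V, V))),  p(1, tup(U, U, tup(1, 0, zero))) = p(0, V).
Decompose wrap/1: mk(p(a, a), Z) = mk(U, p(V, V)).
Decompose mk/2: p(a, a) = U,  Z = p(V, V).
Bind U := p(a, a); substituting into the one remaining equation that mentions U gives: p(1, tup(p(a, a), p(a, a), tup(1, 0, zero))) = p(0, V).
Bind Z := p(V, V); no other remaining equation mentions Z.
Decompose p/2: 1 = 0,  tup(p(a, a), p(a, a), tup(1, 0, zero)) = V.
Clash: constants 1 and 0 differ; no unifier exists.

FAIL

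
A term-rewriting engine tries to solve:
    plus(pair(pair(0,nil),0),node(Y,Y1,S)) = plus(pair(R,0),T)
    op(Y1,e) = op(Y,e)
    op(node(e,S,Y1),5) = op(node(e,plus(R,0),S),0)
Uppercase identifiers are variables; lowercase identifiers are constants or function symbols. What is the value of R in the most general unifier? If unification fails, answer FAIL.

Decompose plus/2: pair(pair(0,nil),0) = pair(R,0),  node(Y,Y1,S) = T.
Decompose pair/2: pair(0,nil) = R,  0 = 0.
Bind R := pair(0,nil); substituting into the one remaining equation that mentions R gives: op(node(e,S,Y1),5) = op(node(e,plus(pair(0,nil),0),S),0).
Delete trivial equation 0 = 0.
Bind T := node(Y,Y1,S); no other remaining equation mentions T.
Decompose op/2: Y1 = Y,  e = e.
Bind Y1 := Y; substituting into the one remaining equation that mentions Y1 gives: op(node(e,S,Y),5) = op(node(e,plus(pair(0,nil),0),S),0). Substituting into the earlier binding gives T := node(Y,Y,S).
Delete trivial equation e = e.
Decompose op/2: node(e,S,Y) = node(e,plus(pair(0,nil),0),S),  5 = 0.
Decompose node/3: e = e,  S = plus(pair(0,nil),0),  Y = S.
Delete trivial equation e = e.
Bind S := plus(pair(0,nil),0); substituting into the one remaining equation that mentions S gives: Y = plus(pair(0,nil),0). Substituting into the earlier binding gives T := node(Y,Y,plus(pair(0,nil),0)).
Bind Y := plus(pair(0,nil),0); no other remaining equation mentions Y. Substituting into the earlier bindings gives T := node(plus(pair(0,nil),0),plus(pair(0,nil),0),plus(pair(0,nil),0)), Y1 := plus(pair(0,nil),0).
Clash: constants 5 and 0 differ; no unifier exists.

FAIL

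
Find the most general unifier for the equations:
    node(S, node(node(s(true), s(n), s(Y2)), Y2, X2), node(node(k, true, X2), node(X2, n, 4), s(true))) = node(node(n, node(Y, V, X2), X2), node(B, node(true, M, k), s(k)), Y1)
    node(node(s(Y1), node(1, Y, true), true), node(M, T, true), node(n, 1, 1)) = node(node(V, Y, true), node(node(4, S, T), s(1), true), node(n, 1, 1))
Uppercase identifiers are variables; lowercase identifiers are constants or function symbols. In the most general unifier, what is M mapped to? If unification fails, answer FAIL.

FAIL

Decompose node/3: S = node(n, node(Y, V, X2), X2),  node(node(s(true), s(n), s(Y2)), Y2, X2) = node(B, node(true, M, k), s(k)),  node(node(k, true, X2), node(X2, n, 4), s(true)) = Y1.
Bind S := node(n, node(Y, V, X2), X2); substituting into the one remaining equation that mentions S gives: node(node(s(Y1), node(1, Y, true), true), node(M, T, true), node(n, 1, 1)) = node(node(V, Y, true), node(node(4, node(n, node(Y, V, X2), X2), T), s(1), true), node(n, 1, 1)).
Decompose node/3: node(s(true), s(n), s(Y2)) = B,  Y2 = node(true, M, k),  X2 = s(k).
Bind B := node(s(true), s(n), s(Y2)); no other remaining equation mentions B.
Bind Y2 := node(true, M, k); no other remaining equation mentions Y2. Substituting into the earlier binding gives B := node(s(true), s(n), s(node(true, M, k))).
Bind X2 := s(k); substituting into the remaining equations gives: node(node(k, true, s(k)), node(s(k), n, 4), s(true)) = Y1,  node(node(s(Y1), node(1, Y, true), true), node(M, T, true), node(n, 1, 1)) = node(node(V, Y, true), node(node(4, node(n, node(Y, V, s(k)), s(k)), T), s(1), true), node(n, 1, 1)). Substituting into the earlier binding gives S := node(n, node(Y, V, s(k)), s(k)).
Bind Y1 := node(node(k, true, s(k)), node(s(k), n, 4), s(true)); substituting into the remaining equation gives: node(node(s(node(node(k, true, s(k)), node(s(k), n, 4), s(true))), node(1, Y, true), true), node(M, T, true), node(n, 1, 1)) = node(node(V, Y, true), node(node(4, node(n, node(Y, V, s(k)), s(k)), T), s(1), true), node(n, 1, 1)).
Decompose node/3: node(s(node(node(k, true, s(k)), node(s(k), n, 4), s(true))), node(1, Y, true), true) = node(V, Y, true),  node(M, T, true) = node(node(4, node(n, node(Y, V, s(k)), s(k)), T), s(1), true),  node(n, 1, 1) = node(n, 1, 1).
Decompose node/3: s(node(node(k, true, s(k)), node(s(k), n, 4), s(true))) = V,  node(1, Y, true) = Y,  true = true.
Bind V := s(node(node(k, true, s(k)), node(s(k), n, 4), s(true))); substituting into the one remaining equation that mentions V gives: node(M, T, true) = node(node(4, node(n, node(Y, s(node(node(k, true, s(k)), node(s(k), n, 4), s(true))), s(k)), s(k)), T), s(1), true). Substituting into the earlier binding gives S := node(n, node(Y, s(node(node(k, true, s(k)), node(s(k), n, 4), s(true))), s(k)), s(k)).
Occurs check fails: Y occurs in node(1, Y, true); the equation Y = node(1, Y, true) has no finite solution.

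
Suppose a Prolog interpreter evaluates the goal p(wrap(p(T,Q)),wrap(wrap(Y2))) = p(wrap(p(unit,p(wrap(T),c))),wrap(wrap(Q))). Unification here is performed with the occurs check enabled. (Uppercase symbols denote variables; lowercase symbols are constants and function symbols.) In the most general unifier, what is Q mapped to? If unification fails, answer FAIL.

p(wrap(unit),c)

Decompose p/2: wrap(p(T,Q)) = wrap(p(unit,p(wrap(T),c))),  wrap(wrap(Y2)) = wrap(wrap(Q)).
Decompose wrap/1: p(T,Q) = p(unit,p(wrap(T),c)).
Decompose p/2: T = unit,  Q = p(wrap(T),c).
Bind T := unit; substituting into the one remaining equation that mentions T gives: Q = p(wrap(unit),c).
Bind Q := p(wrap(unit),c); substituting into the remaining equation gives: wrap(wrap(Y2)) = wrap(wrap(p(wrap(unit),c))).
Decompose wrap/1: wrap(Y2) = wrap(p(wrap(unit),c)).
Decompose wrap/1: Y2 = p(wrap(unit),c).
Bind Y2 := p(wrap(unit),c).
MGU = { T -> unit, Q -> p(wrap(unit),c), Y2 -> p(wrap(unit),c) }, so Q -> p(wrap(unit),c).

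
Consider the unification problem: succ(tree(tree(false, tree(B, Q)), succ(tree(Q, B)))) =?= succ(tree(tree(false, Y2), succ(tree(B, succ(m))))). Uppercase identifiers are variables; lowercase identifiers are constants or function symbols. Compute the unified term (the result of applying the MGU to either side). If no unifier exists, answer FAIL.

Decompose succ/1: tree(tree(false, tree(B, Q)), succ(tree(Q, B))) =?= tree(tree(false, Y2), succ(tree(B, succ(m)))).
Decompose tree/2: tree(false, tree(B, Q)) =?= tree(false, Y2),  succ(tree(Q, B)) =?= succ(tree(B, succ(m))).
Decompose tree/2: false =?= false,  tree(B, Q) =?= Y2.
Delete trivial equation false =?= false.
Bind Y2 := tree(B, Q); no other remaining equation mentions Y2.
Decompose succ/1: tree(Q, B) =?= tree(B, succ(m)).
Decompose tree/2: Q =?= B,  B =?= succ(m).
Bind Q := B; no other remaining equation mentions Q. Substituting into the earlier binding gives Y2 := tree(B, B).
Bind B := succ(m). Substituting into the earlier bindings gives Y2 := tree(succ(m), succ(m)), Q := succ(m).
Applying the MGU to either side gives succ(tree(tree(false, tree(succ(m), succ(m))), succ(tree(succ(m), succ(m))))).

succ(tree(tree(false, tree(succ(m), succ(m))), succ(tree(succ(m), succ(m)))))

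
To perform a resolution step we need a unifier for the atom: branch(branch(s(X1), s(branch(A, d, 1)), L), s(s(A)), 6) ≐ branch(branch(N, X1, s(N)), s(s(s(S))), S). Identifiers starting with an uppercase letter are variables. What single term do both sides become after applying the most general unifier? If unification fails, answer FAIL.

branch(branch(s(s(branch(s(6), d, 1))), s(branch(s(6), d, 1)), s(s(s(branch(s(6), d, 1))))), s(s(s(6))), 6)

Decompose branch/3: branch(s(X1), s(branch(A, d, 1)), L) ≐ branch(N, X1, s(N)),  s(s(A)) ≐ s(s(s(S))),  6 ≐ S.
Decompose branch/3: s(X1) ≐ N,  s(branch(A, d, 1)) ≐ X1,  L ≐ s(N).
Bind N := s(X1); substituting into the one remaining equation that mentions N gives: L ≐ s(s(X1)).
Bind X1 := s(branch(A, d, 1)); substituting into the one remaining equation that mentions X1 gives: L ≐ s(s(s(branch(A, d, 1)))). Substituting into the earlier binding gives N := s(s(branch(A, d, 1))).
Bind L := s(s(s(branch(A, d, 1)))); no other remaining equation mentions L.
Decompose s/1: s(A) ≐ s(s(S)).
Decompose s/1: A ≐ s(S).
Bind A := s(S); no other remaining equation mentions A. Substituting into the earlier bindings gives N := s(s(branch(s(S), d, 1))), X1 := s(branch(s(S), d, 1)), L := s(s(s(branch(s(S), d, 1)))).
Bind S := 6. Substituting into the earlier bindings gives N := s(s(branch(s(6), d, 1))), X1 := s(branch(s(6), d, 1)), L := s(s(s(branch(s(6), d, 1)))), A := s(6).
Applying the MGU to either side gives branch(branch(s(s(branch(s(6), d, 1))), s(branch(s(6), d, 1)), s(s(s(branch(s(6), d, 1))))), s(s(s(6))), 6).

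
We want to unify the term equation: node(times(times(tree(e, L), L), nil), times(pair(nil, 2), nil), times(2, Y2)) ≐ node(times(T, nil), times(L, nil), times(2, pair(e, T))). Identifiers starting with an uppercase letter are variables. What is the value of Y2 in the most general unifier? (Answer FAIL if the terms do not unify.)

pair(e, times(tree(e, pair(nil, 2)), pair(nil, 2)))

Decompose node/3: times(times(tree(e, L), L), nil) ≐ times(T, nil),  times(pair(nil, 2), nil) ≐ times(L, nil),  times(2, Y2) ≐ times(2, pair(e, T)).
Decompose times/2: times(tree(e, L), L) ≐ T,  nil ≐ nil.
Bind T := times(tree(e, L), L); substituting into the one remaining equation that mentions T gives: times(2, Y2) ≐ times(2, pair(e, times(tree(e, L), L))).
Delete trivial equation nil ≐ nil.
Decompose times/2: pair(nil, 2) ≐ L,  nil ≐ nil.
Bind L := pair(nil, 2); substituting into the one remaining equation that mentions L gives: times(2, Y2) ≐ times(2, pair(e, times(tree(e, pair(nil, 2)), pair(nil, 2)))). Substituting into the earlier binding gives T := times(tree(e, pair(nil, 2)), pair(nil, 2)).
Delete trivial equation nil ≐ nil.
Decompose times/2: 2 ≐ 2,  Y2 ≐ pair(e, times(tree(e, pair(nil, 2)), pair(nil, 2))).
Delete trivial equation 2 ≐ 2.
Bind Y2 := pair(e, times(tree(e, pair(nil, 2)), pair(nil, 2))).
MGU = { T -> times(tree(e, pair(nil, 2)), pair(nil, 2)), L -> pair(nil, 2), Y2 -> pair(e, times(tree(e, pair(nil, 2)), pair(nil, 2))) }, so Y2 -> pair(e, times(tree(e, pair(nil, 2)), pair(nil, 2))).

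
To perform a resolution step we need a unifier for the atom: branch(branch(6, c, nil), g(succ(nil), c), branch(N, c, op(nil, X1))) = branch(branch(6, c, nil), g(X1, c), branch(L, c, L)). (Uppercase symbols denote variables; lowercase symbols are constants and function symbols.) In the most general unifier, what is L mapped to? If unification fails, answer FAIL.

Decompose branch/3: branch(6, c, nil) = branch(6, c, nil),  g(succ(nil), c) = g(X1, c),  branch(N, c, op(nil, X1)) = branch(L, c, L).
Delete trivial equation branch(6, c, nil) = branch(6, c, nil).
Decompose g/2: succ(nil) = X1,  c = c.
Bind X1 := succ(nil); substituting into the one remaining equation that mentions X1 gives: branch(N, c, op(nil, succ(nil))) = branch(L, c, L).
Delete trivial equation c = c.
Decompose branch/3: N = L,  c = c,  op(nil, succ(nil)) = L.
Bind N := L; no other remaining equation mentions N.
Delete trivial equation c = c.
Bind L := op(nil, succ(nil)). Substituting into the earlier binding gives N := op(nil, succ(nil)).
MGU = { X1 ↦ succ(nil), N ↦ op(nil, succ(nil)), L ↦ op(nil, succ(nil)) }, so L ↦ op(nil, succ(nil)).

op(nil, succ(nil))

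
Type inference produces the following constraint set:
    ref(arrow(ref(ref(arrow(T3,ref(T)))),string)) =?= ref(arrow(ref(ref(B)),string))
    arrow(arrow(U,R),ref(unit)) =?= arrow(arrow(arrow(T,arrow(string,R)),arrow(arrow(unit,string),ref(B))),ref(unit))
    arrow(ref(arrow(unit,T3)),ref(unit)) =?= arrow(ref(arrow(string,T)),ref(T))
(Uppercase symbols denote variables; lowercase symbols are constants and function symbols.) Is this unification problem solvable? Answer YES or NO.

NO

Decompose ref/1: arrow(ref(ref(arrow(T3,ref(T)))),string) =?= arrow(ref(ref(B)),string).
Decompose arrow/2: ref(ref(arrow(T3,ref(T)))) =?= ref(ref(B)),  string =?= string.
Decompose ref/1: ref(arrow(T3,ref(T))) =?= ref(B).
Decompose ref/1: arrow(T3,ref(T)) =?= B.
Bind B := arrow(T3,ref(T)); substituting into the one remaining equation that mentions B gives: arrow(arrow(U,R),ref(unit)) =?= arrow(arrow(arrow(T,arrow(string,R)),arrow(arrow(unit,string),ref(arrow(T3,ref(T))))),ref(unit)).
Delete trivial equation string =?= string.
Decompose arrow/2: arrow(U,R) =?= arrow(arrow(T,arrow(string,R)),arrow(arrow(unit,string),ref(arrow(T3,ref(T))))),  ref(unit) =?= ref(unit).
Decompose arrow/2: U =?= arrow(T,arrow(string,R)),  R =?= arrow(arrow(unit,string),ref(arrow(T3,ref(T)))).
Bind U := arrow(T,arrow(string,R)); no other remaining equation mentions U.
Bind R := arrow(arrow(unit,string),ref(arrow(T3,ref(T)))); no other remaining equation mentions R. Substituting into the earlier binding gives U := arrow(T,arrow(string,arrow(arrow(unit,string),ref(arrow(T3,ref(T)))))).
Delete trivial equation ref(unit) =?= ref(unit).
Decompose arrow/2: ref(arrow(unit,T3)) =?= ref(arrow(string,T)),  ref(unit) =?= ref(T).
Decompose ref/1: arrow(unit,T3) =?= arrow(string,T).
Decompose arrow/2: unit =?= string,  T3 =?= T.
Clash: constants unit and string differ; no unifier exists.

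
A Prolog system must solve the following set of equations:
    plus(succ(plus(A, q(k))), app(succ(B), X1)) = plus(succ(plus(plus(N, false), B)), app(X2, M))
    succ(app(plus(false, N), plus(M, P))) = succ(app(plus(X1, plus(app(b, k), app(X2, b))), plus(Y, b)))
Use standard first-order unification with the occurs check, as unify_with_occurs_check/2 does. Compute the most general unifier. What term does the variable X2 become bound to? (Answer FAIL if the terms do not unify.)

Decompose plus/2: succ(plus(A, q(k))) = succ(plus(plus(N, false), B)),  app(succ(B), X1) = app(X2, M).
Decompose succ/1: plus(A, q(k)) = plus(plus(N, false), B).
Decompose plus/2: A = plus(N, false),  q(k) = B.
Bind A := plus(N, false); no other remaining equation mentions A.
Bind B := q(k); substituting into the one remaining equation that mentions B gives: app(succ(q(k)), X1) = app(X2, M).
Decompose app/2: succ(q(k)) = X2,  X1 = M.
Bind X2 := succ(q(k)); substituting into the one remaining equation that mentions X2 gives: succ(app(plus(false, N), plus(M, P))) = succ(app(plus(X1, plus(app(b, k), app(succ(q(k)), b))), plus(Y, b))).
Bind X1 := M; substituting into the remaining equation gives: succ(app(plus(false, N), plus(M, P))) = succ(app(plus(M, plus(app(b, k), app(succ(q(k)), b))), plus(Y, b))).
Decompose succ/1: app(plus(false, N), plus(M, P)) = app(plus(M, plus(app(b, k), app(succ(q(k)), b))), plus(Y, b)).
Decompose app/2: plus(false, N) = plus(M, plus(app(b, k), app(succ(q(k)), b))),  plus(M, P) = plus(Y, b).
Decompose plus/2: false = M,  N = plus(app(b, k), app(succ(q(k)), b)).
Bind M := false; substituting into the one remaining equation that mentions M gives: plus(false, P) = plus(Y, b). Substituting into the earlier binding gives X1 := false.
Bind N := plus(app(b, k), app(succ(q(k)), b)); no other remaining equation mentions N. Substituting into the earlier binding gives A := plus(plus(app(b, k), app(succ(q(k)), b)), false).
Decompose plus/2: false = Y,  P = b.
Bind Y := false; no other remaining equation mentions Y.
Bind P := b.
MGU = { A ↦ plus(plus(app(b, k), app(succ(q(k)), b)), false), B ↦ q(k), X2 ↦ succ(q(k)), X1 ↦ false, M ↦ false, N ↦ plus(app(b, k), app(succ(q(k)), b)), Y ↦ false, P ↦ b }, so X2 ↦ succ(q(k)).

succ(q(k))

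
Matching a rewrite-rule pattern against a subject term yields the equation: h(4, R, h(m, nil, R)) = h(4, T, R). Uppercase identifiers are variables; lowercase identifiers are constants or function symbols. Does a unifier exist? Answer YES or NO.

NO

Decompose h/3: 4 = 4,  R = T,  h(m, nil, R) = R.
Delete trivial equation 4 = 4.
Bind R := T; substituting into the remaining equation gives: h(m, nil, T) = T.
Occurs check fails: T occurs in h(m, nil, T); the equation T = h(m, nil, T) has no finite solution.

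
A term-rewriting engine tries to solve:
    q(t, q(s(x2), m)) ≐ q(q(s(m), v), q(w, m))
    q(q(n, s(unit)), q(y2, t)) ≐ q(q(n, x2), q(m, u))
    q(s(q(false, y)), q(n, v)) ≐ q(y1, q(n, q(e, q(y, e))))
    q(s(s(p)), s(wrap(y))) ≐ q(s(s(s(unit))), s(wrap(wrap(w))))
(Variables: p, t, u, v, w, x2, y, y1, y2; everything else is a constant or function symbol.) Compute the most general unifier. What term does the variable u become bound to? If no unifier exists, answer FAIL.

q(s(m), q(e, q(wrap(s(s(unit))), e)))

Decompose q/2: t ≐ q(s(m), v),  q(s(x2), m) ≐ q(w, m).
Bind t := q(s(m), v); substituting into the one remaining equation that mentions t gives: q(q(n, s(unit)), q(y2, q(s(m), v))) ≐ q(q(n, x2), q(m, u)).
Decompose q/2: s(x2) ≐ w,  m ≐ m.
Bind w := s(x2); substituting into the one remaining equation that mentions w gives: q(s(s(p)), s(wrap(y))) ≐ q(s(s(s(unit))), s(wrap(wrap(s(x2))))).
Delete trivial equation m ≐ m.
Decompose q/2: q(n, s(unit)) ≐ q(n, x2),  q(y2, q(s(m), v)) ≐ q(m, u).
Decompose q/2: n ≐ n,  s(unit) ≐ x2.
Delete trivial equation n ≐ n.
Bind x2 := s(unit); substituting into the one remaining equation that mentions x2 gives: q(s(s(p)), s(wrap(y))) ≐ q(s(s(s(unit))), s(wrap(wrap(s(s(unit)))))). Substituting into the earlier binding gives w := s(s(unit)).
Decompose q/2: y2 ≐ m,  q(s(m), v) ≐ u.
Bind y2 := m; no other remaining equation mentions y2.
Bind u := q(s(m), v); no other remaining equation mentions u.
Decompose q/2: s(q(false, y)) ≐ y1,  q(n, v) ≐ q(n, q(e, q(y, e))).
Bind y1 := s(q(false, y)); no other remaining equation mentions y1.
Decompose q/2: n ≐ n,  v ≐ q(e, q(y, e)).
Delete trivial equation n ≐ n.
Bind v := q(e, q(y, e)); no other remaining equation mentions v. Substituting into the earlier bindings gives t := q(s(m), q(e, q(y, e))), u := q(s(m), q(e, q(y, e))).
Decompose q/2: s(s(p)) ≐ s(s(s(unit))),  s(wrap(y)) ≐ s(wrap(wrap(s(s(unit))))).
Decompose s/1: s(p) ≐ s(s(unit)).
Decompose s/1: p ≐ s(unit).
Bind p := s(unit); no other remaining equation mentions p.
Decompose s/1: wrap(y) ≐ wrap(wrap(s(s(unit)))).
Decompose wrap/1: y ≐ wrap(s(s(unit))).
Bind y := wrap(s(s(unit))). Substituting into the earlier bindings gives t := q(s(m), q(e, q(wrap(s(s(unit))), e))), u := q(s(m), q(e, q(wrap(s(s(unit))), e))), y1 := s(q(false, wrap(s(s(unit))))), v := q(e, q(wrap(s(s(unit))), e)).
MGU = { t -> q(s(m), q(e, q(wrap(s(s(unit))), e))), w -> s(s(unit)), x2 -> s(unit), y2 -> m, u -> q(s(m), q(e, q(wrap(s(s(unit))), e))), y1 -> s(q(false, wrap(s(s(unit))))), v -> q(e, q(wrap(s(s(unit))), e)), p -> s(unit), y -> wrap(s(s(unit))) }, so u -> q(s(m), q(e, q(wrap(s(s(unit))), e))).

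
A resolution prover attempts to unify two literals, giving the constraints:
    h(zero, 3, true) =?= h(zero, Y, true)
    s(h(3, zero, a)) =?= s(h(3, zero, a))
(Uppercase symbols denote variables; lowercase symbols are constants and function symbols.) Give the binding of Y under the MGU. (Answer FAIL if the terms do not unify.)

3

Decompose h/3: zero =?= zero,  3 =?= Y,  true =?= true.
Delete trivial equation zero =?= zero.
Bind Y := 3; no other remaining equation mentions Y.
Delete trivial equation true =?= true.
Delete trivial equation s(h(3, zero, a)) =?= s(h(3, zero, a)).
MGU = { Y -> 3 }, so Y -> 3.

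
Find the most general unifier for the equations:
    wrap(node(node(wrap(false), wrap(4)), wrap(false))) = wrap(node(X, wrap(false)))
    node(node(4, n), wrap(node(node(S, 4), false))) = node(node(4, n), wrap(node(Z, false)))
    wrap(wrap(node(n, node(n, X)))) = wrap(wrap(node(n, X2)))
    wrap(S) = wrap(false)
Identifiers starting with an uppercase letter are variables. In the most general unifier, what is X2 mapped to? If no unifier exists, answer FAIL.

Decompose wrap/1: node(node(wrap(false), wrap(4)), wrap(false)) = node(X, wrap(false)).
Decompose node/2: node(wrap(false), wrap(4)) = X,  wrap(false) = wrap(false).
Bind X := node(wrap(false), wrap(4)); substituting into the one remaining equation that mentions X gives: wrap(wrap(node(n, node(n, node(wrap(false), wrap(4)))))) = wrap(wrap(node(n, X2))).
Delete trivial equation wrap(false) = wrap(false).
Decompose node/2: node(4, n) = node(4, n),  wrap(node(node(S, 4), false)) = wrap(node(Z, false)).
Delete trivial equation node(4, n) = node(4, n).
Decompose wrap/1: node(node(S, 4), false) = node(Z, false).
Decompose node/2: node(S, 4) = Z,  false = false.
Bind Z := node(S, 4); no other remaining equation mentions Z.
Delete trivial equation false = false.
Decompose wrap/1: wrap(node(n, node(n, node(wrap(false), wrap(4))))) = wrap(node(n, X2)).
Decompose wrap/1: node(n, node(n, node(wrap(false), wrap(4)))) = node(n, X2).
Decompose node/2: n = n,  node(n, node(wrap(false), wrap(4))) = X2.
Delete trivial equation n = n.
Bind X2 := node(n, node(wrap(false), wrap(4))); no other remaining equation mentions X2.
Decompose wrap/1: S = false.
Bind S := false. Substituting into the earlier binding gives Z := node(false, 4).
MGU = { X := node(wrap(false), wrap(4)), Z := node(false, 4), X2 := node(n, node(wrap(false), wrap(4))), S := false }, so X2 := node(n, node(wrap(false), wrap(4))).

node(n, node(wrap(false), wrap(4)))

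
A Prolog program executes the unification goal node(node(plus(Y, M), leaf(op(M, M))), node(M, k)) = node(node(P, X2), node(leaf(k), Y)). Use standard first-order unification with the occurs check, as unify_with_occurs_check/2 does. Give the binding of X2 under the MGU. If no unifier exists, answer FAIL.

leaf(op(leaf(k), leaf(k)))

Decompose node/2: node(plus(Y, M), leaf(op(M, M))) = node(P, X2),  node(M, k) = node(leaf(k), Y).
Decompose node/2: plus(Y, M) = P,  leaf(op(M, M)) = X2.
Bind P := plus(Y, M); no other remaining equation mentions P.
Bind X2 := leaf(op(M, M)); no other remaining equation mentions X2.
Decompose node/2: M = leaf(k),  k = Y.
Bind M := leaf(k); no other remaining equation mentions M. Substituting into the earlier bindings gives P := plus(Y, leaf(k)), X2 := leaf(op(leaf(k), leaf(k))).
Bind Y := k. Substituting into the earlier binding gives P := plus(k, leaf(k)).
MGU = { P ↦ plus(k, leaf(k)), X2 ↦ leaf(op(leaf(k), leaf(k))), M ↦ leaf(k), Y ↦ k }, so X2 ↦ leaf(op(leaf(k), leaf(k))).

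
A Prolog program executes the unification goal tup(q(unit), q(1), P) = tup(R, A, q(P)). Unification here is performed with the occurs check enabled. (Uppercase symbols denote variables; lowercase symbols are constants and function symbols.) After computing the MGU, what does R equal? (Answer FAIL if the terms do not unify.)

FAIL

Decompose tup/3: q(unit) = R,  q(1) = A,  P = q(P).
Bind R := q(unit); no other remaining equation mentions R.
Bind A := q(1); no other remaining equation mentions A.
Occurs check fails: P occurs in q(P); the equation P = q(P) has no finite solution.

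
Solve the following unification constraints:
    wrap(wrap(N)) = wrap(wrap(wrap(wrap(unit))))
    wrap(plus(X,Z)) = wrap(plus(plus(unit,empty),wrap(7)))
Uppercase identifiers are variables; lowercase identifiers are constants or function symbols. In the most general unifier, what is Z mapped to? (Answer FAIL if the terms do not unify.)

Decompose wrap/1: wrap(N) = wrap(wrap(wrap(unit))).
Decompose wrap/1: N = wrap(wrap(unit)).
Bind N := wrap(wrap(unit)); no other remaining equation mentions N.
Decompose wrap/1: plus(X,Z) = plus(plus(unit,empty),wrap(7)).
Decompose plus/2: X = plus(unit,empty),  Z = wrap(7).
Bind X := plus(unit,empty); no other remaining equation mentions X.
Bind Z := wrap(7).
MGU = { N -> wrap(wrap(unit)), X -> plus(unit,empty), Z -> wrap(7) }, so Z -> wrap(7).

wrap(7)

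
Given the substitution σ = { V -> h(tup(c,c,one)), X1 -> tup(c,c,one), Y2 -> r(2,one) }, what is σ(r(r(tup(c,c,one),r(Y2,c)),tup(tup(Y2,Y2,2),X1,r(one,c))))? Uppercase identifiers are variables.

Replace each occurrence of X1 with tup(c,c,one).
Replace each occurrence of Y2 with r(2,one).
Result: r(r(tup(c,c,one),r(r(2,one),c)),tup(tup(r(2,one),r(2,one),2),tup(c,c,one),r(one,c))).

r(r(tup(c,c,one),r(r(2,one),c)),tup(tup(r(2,one),r(2,one),2),tup(c,c,one),r(one,c)))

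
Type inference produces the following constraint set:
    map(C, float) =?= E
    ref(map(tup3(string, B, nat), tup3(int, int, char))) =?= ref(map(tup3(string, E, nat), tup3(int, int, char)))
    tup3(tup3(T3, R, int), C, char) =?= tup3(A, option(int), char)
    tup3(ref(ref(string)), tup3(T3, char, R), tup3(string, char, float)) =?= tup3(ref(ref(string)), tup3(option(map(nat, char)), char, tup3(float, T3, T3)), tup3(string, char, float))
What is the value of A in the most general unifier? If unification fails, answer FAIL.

Bind E := map(C, float); substituting into the one remaining equation that mentions E gives: ref(map(tup3(string, B, nat), tup3(int, int, char))) =?= ref(map(tup3(string, map(C, float), nat), tup3(int, int, char))).
Decompose ref/1: map(tup3(string, B, nat), tup3(int, int, char)) =?= map(tup3(string, map(C, float), nat), tup3(int, int, char)).
Decompose map/2: tup3(string, B, nat) =?= tup3(string, map(C, float), nat),  tup3(int, int, char) =?= tup3(int, int, char).
Decompose tup3/3: string =?= string,  B =?= map(C, float),  nat =?= nat.
Delete trivial equation string =?= string.
Bind B := map(C, float); no other remaining equation mentions B.
Delete trivial equation nat =?= nat.
Delete trivial equation tup3(int, int, char) =?= tup3(int, int, char).
Decompose tup3/3: tup3(T3, R, int) =?= A,  C =?= option(int),  char =?= char.
Bind A := tup3(T3, R, int); no other remaining equation mentions A.
Bind C := option(int); no other remaining equation mentions C. Substituting into the earlier bindings gives E := map(option(int), float), B := map(option(int), float).
Delete trivial equation char =?= char.
Decompose tup3/3: ref(ref(string)) =?= ref(ref(string)),  tup3(T3, char, R) =?= tup3(option(map(nat, char)), char, tup3(float, T3, T3)),  tup3(string, char, float) =?= tup3(string, char, float).
Delete trivial equation ref(ref(string)) =?= ref(ref(string)).
Decompose tup3/3: T3 =?= option(map(nat, char)),  char =?= char,  R =?= tup3(float, T3, T3).
Bind T3 := option(map(nat, char)); substituting into the one remaining equation that mentions T3 gives: R =?= tup3(float, option(map(nat, char)), option(map(nat, char))). Substituting into the earlier binding gives A := tup3(option(map(nat, char)), R, int).
Delete trivial equation char =?= char.
Bind R := tup3(float, option(map(nat, char)), option(map(nat, char))); no other remaining equation mentions R. Substituting into the earlier binding gives A := tup3(option(map(nat, char)), tup3(float, option(map(nat, char)), option(map(nat, char))), int).
Delete trivial equation tup3(string, char, float) =?= tup3(string, char, float).
MGU = { E := map(option(int), float), B := map(option(int), float), A := tup3(option(map(nat, char)), tup3(float, option(map(nat, char)), option(map(nat, char))), int), C := option(int), T3 := option(map(nat, char)), R := tup3(float, option(map(nat, char)), option(map(nat, char))) }, so A := tup3(option(map(nat, char)), tup3(float, option(map(nat, char)), option(map(nat, char))), int).

tup3(option(map(nat, char)), tup3(float, option(map(nat, char)), option(map(nat, char))), int)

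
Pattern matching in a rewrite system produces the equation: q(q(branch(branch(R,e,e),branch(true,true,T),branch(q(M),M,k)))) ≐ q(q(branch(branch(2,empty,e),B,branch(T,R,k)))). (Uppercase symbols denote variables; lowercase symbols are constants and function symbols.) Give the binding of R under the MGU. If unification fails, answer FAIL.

FAIL

Decompose q/1: q(branch(branch(R,e,e),branch(true,true,T),branch(q(M),M,k))) ≐ q(branch(branch(2,empty,e),B,branch(T,R,k))).
Decompose q/1: branch(branch(R,e,e),branch(true,true,T),branch(q(M),M,k)) ≐ branch(branch(2,empty,e),B,branch(T,R,k)).
Decompose branch/3: branch(R,e,e) ≐ branch(2,empty,e),  branch(true,true,T) ≐ B,  branch(q(M),M,k) ≐ branch(T,R,k).
Decompose branch/3: R ≐ 2,  e ≐ empty,  e ≐ e.
Bind R := 2; substituting into the one remaining equation that mentions R gives: branch(q(M),M,k) ≐ branch(T,2,k).
Clash: constants e and empty differ; no unifier exists.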